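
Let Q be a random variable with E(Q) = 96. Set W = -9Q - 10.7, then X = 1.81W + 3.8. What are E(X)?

E(W) = (-9)·96 + (-10.7) = -874.7.
E(X) = 1.81·(-874.7) + 3.8 = -1579.407.

E(X) = -1579.407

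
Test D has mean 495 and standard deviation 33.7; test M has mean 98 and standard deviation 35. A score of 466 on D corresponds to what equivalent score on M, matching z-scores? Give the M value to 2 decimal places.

z = (466 − 495)/33.7 ≈ -0.8605.
M = 98 + z·35 = 98 + (466 − 495)·35/33.7 ≈ 67.88.

M = 67.88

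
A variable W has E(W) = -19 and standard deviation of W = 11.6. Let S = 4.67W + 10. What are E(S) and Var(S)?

S = 4.67W + 10 is linear with a = 4.67, b = 10.
E(S) = a·E(W) + b = 4.67·(-19) + 10 = -78.73.
Var(W) = 11.6² = 134.56.
Var(S) = a²·Var(W) = 4.67²·134.56 = 2934.605584 (the additive constant 10 does not affect variance).

E(S) = -78.73, Var(S) = 2934.605584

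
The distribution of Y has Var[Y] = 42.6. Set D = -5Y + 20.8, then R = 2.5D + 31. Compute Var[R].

Var[D] = (-5)²·42.6 = 1065.
Var[R] = 2.5²·1065 = 6656.25.

Var[R] = 6656.25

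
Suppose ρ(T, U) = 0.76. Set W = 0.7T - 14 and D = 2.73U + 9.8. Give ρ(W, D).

Linear rescalings preserve correlation up to sign; here the slopes 0.7 and 2.73 have the same sign, so ρ(W, D) = ρ(T, U) = 0.76.

ρ(W, D) = 0.76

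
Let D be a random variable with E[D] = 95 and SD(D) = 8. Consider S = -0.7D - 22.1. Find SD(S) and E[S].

S = -0.7D - 22.1 is linear with a = -0.7, b = -22.1.
SD(S) = |a|·SD(D) = |-0.7|·8 = 5.6.
E[S] = a·E[D] + b = (-0.7)·95 + (-22.1) = -88.6.

SD(S) = 5.6, E[S] = -88.6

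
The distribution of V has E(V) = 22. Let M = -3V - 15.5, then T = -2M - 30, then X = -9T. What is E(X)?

E(X) = -1197

E(M) = (-3)·22 + (-15.5) = -81.5.
E(T) = (-2)·(-81.5) + (-30) = 133.
E(X) = (-9)·133 = -1197.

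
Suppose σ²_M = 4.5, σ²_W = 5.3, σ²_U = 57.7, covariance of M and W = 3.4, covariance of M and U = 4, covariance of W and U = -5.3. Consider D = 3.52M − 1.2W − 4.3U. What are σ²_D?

σ²_D = a²·σ²_M + b²·σ²_W + c²·σ²_U + 2ab·covariance of M and W + 2ac·covariance of M and U + 2bc·covariance of W and U, with a = 3.52, b = -1.2, c = -4.3.
= 55.7568 + 7.632 + 1066.873 + (-28.7232) + (-121.088) + (-54.696)
= 925.7546.

σ²_D = 925.7546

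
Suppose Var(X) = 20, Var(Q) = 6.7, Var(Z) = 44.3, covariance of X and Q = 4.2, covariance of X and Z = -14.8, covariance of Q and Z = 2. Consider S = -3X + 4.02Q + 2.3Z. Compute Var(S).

Var(S) = 662.54168

Var(S) = a²·Var(X) + b²·Var(Q) + c²·Var(Z) + 2ab·covariance of X and Q + 2ac·covariance of X and Z + 2bc·covariance of Q and Z, with a = -3, b = 4.02, c = 2.3.
= 180 + 108.27468 + 234.347 + (-101.304) + 204.24 + 36.984
= 662.54168.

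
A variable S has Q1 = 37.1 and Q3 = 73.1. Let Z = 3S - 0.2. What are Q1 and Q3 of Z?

a = 3 > 0: Q1(Z) = a·Q1(S)+b = 111.1, Q3(Z) = a·Q3(S)+b = 219.1.

Q1(Z) = 111.1, Q3(Z) = 219.1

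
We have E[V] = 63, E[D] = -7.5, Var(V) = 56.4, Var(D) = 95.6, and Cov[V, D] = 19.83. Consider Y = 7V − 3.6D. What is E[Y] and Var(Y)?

E[Y] = 7·E[V] + (-3.6)·E[D] = 7·63 + (-3.6)·(-7.5) = 468.
Var(Y) = a²·Var(V) + b²·Var(D) + 2ab·Cov[V, D] with a = 7, b = -3.6.
= 7²·56.4 + (-3.6)²·95.6 + 2·7·(-3.6)·19.83
= 2763.6 + 1238.976 + (-999.432) = 3003.144.

E[Y] = 468, Var(Y) = 3003.144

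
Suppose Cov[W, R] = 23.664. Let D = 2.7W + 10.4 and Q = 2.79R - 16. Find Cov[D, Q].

Cov[D, Q] = a·c·Cov[W, R] = 2.7·2.79·23.664 = 178.260912. Additive constants drop out.

Cov[D, Q] = 178.260912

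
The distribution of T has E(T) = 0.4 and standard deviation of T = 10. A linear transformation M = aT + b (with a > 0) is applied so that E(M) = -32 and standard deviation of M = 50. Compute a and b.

a = 5, b = -34

standard deviation of M = a·standard deviation of T (a > 0), so a = 50/10 = 5.
E(M) = a·E(T) + b, so b = -32 − 5·0.4 = -34.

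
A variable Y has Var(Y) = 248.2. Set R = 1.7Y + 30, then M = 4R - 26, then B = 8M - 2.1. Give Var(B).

Var(R) = 1.7²·248.2 = 717.298.
Var(M) = 4²·717.298 = 11476.768.
Var(B) = 8²·11476.768 = 734513.152.

Var(B) = 734513.152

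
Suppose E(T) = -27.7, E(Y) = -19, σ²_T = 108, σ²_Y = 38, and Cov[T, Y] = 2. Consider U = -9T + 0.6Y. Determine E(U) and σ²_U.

E(U) = 237.9, σ²_U = 8740.08

E(U) = (-9)·E(T) + 0.6·E(Y) = (-9)·(-27.7) + 0.6·(-19) = 237.9.
σ²_U = a²·σ²_T + b²·σ²_Y + 2ab·Cov[T, Y] with a = -9, b = 0.6.
= (-9)²·108 + 0.6²·38 + 2·(-9)·0.6·2
= 8748 + 13.68 + (-21.6) = 8740.08.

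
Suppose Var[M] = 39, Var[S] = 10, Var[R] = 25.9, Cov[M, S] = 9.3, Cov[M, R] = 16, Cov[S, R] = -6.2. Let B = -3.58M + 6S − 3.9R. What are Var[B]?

Var[B] = a²·Var[M] + b²·Var[S] + c²·Var[R] + 2ab·Cov[M, S] + 2ac·Cov[M, R] + 2bc·Cov[S, R], with a = -3.58, b = 6, c = -3.9.
= 499.8396 + 360 + 393.939 + (-399.528) + 446.784 + 290.16
= 1591.1946.

Var[B] = 1591.1946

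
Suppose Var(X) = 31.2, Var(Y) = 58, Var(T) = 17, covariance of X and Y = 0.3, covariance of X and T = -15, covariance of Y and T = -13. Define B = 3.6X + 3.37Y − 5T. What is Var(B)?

Var(B) = a²·Var(X) + b²·Var(Y) + c²·Var(T) + 2ab·covariance of X and Y + 2ac·covariance of X and T + 2bc·covariance of Y and T, with a = 3.6, b = 3.37, c = -5.
= 404.352 + 658.7002 + 425 + 7.2792 + 540 + 438.1
= 2473.4314.

Var(B) = 2473.4314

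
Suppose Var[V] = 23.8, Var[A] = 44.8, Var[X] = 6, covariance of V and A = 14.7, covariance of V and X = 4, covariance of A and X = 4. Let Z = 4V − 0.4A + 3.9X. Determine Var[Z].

Var[Z] = 544.508

Var[Z] = a²·Var[V] + b²·Var[A] + c²·Var[X] + 2ab·covariance of V and A + 2ac·covariance of V and X + 2bc·covariance of A and X, with a = 4, b = -0.4, c = 3.9.
= 380.8 + 7.168 + 91.26 + (-47.04) + 124.8 + (-12.48)
= 544.508.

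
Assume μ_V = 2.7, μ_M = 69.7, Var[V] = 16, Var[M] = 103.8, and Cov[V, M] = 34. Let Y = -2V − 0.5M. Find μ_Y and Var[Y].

μ_Y = (-2)·μ_V + (-0.5)·μ_M = (-2)·2.7 + (-0.5)·69.7 = -40.25.
Var[Y] = a²·Var[V] + b²·Var[M] + 2ab·Cov[V, M] with a = -2, b = -0.5.
= (-2)²·16 + (-0.5)²·103.8 + 2·(-2)·(-0.5)·34
= 64 + 25.95 + 68 = 157.95.

μ_Y = -40.25, Var[Y] = 157.95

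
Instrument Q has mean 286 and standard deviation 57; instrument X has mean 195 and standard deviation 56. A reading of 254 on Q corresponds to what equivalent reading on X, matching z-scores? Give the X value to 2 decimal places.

z = (254 − 286)/57 ≈ -0.5614.
X = 195 + z·56 = 195 + (254 − 286)·56/57 ≈ 163.56.

X = 163.56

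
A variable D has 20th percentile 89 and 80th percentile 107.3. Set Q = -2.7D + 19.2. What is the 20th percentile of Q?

Since a = -2.7 < 0 the transformation is decreasing, reversing order: the 20th percentile of Q corresponds to the 80th percentile of D.
So P_{20}(Q) = a·P_{80}(D) + b = (-2.7)·107.3 + 19.2 = -270.51.

20th percentile of Q = -270.51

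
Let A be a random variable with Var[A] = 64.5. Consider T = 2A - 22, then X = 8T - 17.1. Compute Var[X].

Var[T] = 2²·64.5 = 258.
Var[X] = 8²·258 = 16512.

Var[X] = 16512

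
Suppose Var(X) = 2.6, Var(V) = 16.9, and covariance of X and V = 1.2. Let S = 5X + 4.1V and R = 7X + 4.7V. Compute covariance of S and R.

covariance of S and R = 479.303

By bilinearity, covariance of S and R = ac·Var(X) + bd·Var(V) + (ad+bc)·covariance of X and V, with a=5, b=4.1, c=7, d=4.7.
ac·Var(X) = 5·7·2.6 = 91
bd·Var(V) = 4.1·4.7·16.9 = 325.663
(ad+bc)·covariance of X and V = (52.2)·1.2 = 62.64
covariance of S and R = 91 + 325.663 + 62.64 = 479.303.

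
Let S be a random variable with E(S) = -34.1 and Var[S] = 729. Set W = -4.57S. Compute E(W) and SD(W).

W = -4.57S is linear with a = -4.57, b = 0.
E(W) = a·E(S) + b = (-4.57)·(-34.1) = 155.837.
SD(S) = √729 = 27.
SD(W) = |a|·SD(S) = |-4.57|·27 = 123.39.

E(W) = 155.837, SD(W) = 123.39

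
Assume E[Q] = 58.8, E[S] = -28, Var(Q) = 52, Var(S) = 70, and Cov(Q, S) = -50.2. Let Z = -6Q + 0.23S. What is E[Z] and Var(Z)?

E[Z] = -359.24, Var(Z) = 2014.255

E[Z] = (-6)·E[Q] + 0.23·E[S] = (-6)·58.8 + 0.23·(-28) = -359.24.
Var(Z) = a²·Var(Q) + b²·Var(S) + 2ab·Cov(Q, S) with a = -6, b = 0.23.
= (-6)²·52 + 0.23²·70 + 2·(-6)·0.23·(-50.2)
= 1872 + 3.703 + 138.552 = 2014.255.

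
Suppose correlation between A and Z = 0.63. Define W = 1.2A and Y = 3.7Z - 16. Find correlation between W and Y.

correlation between W and Y = 0.63

Linear rescalings preserve correlation up to sign; here the slopes 1.2 and 3.7 have the same sign, so correlation between W and Y = correlation between A and Z = 0.63.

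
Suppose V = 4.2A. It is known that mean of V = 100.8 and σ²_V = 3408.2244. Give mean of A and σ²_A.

mean of A = 24, σ²_A = 193.21

From V = 4.2A: mean of V = a·mean of A + b, so mean of A = (mean of V − b)/a = (100.8 − 0)/4.2 = 24.
σ²_V = a²·σ²_A, so σ²_A = 3408.2244/4.2² = 193.21.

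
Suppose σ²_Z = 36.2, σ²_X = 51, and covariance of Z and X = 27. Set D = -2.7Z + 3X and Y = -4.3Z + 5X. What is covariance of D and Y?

covariance of D and Y = 472.482

By bilinearity, covariance of D and Y = ac·σ²_Z + bd·σ²_X + (ad+bc)·covariance of Z and X, with a=-2.7, b=3, c=-4.3, d=5.
ac·σ²_Z = (-2.7)·(-4.3)·36.2 = 420.282
bd·σ²_X = 3·5·51 = 765
(ad+bc)·covariance of Z and X = (-26.4)·27 = -712.8
covariance of D and Y = 420.282 + 765 + (-712.8) = 472.482.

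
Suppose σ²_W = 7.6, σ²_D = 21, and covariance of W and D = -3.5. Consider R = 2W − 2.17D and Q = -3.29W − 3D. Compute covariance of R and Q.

By bilinearity, covariance of R and Q = ac·σ²_W + bd·σ²_D + (ad+bc)·covariance of W and D, with a=2, b=-2.17, c=-3.29, d=-3.
ac·σ²_W = 2·(-3.29)·7.6 = -50.008
bd·σ²_D = (-2.17)·(-3)·21 = 136.71
(ad+bc)·covariance of W and D = (1.1393)·(-3.5) = -3.98755
covariance of R and Q = -50.008 + 136.71 + (-3.98755) = 82.71445.

covariance of R and Q = 82.71445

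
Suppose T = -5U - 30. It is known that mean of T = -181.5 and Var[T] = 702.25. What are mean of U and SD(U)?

From T = -5U - 30: mean of T = a·mean of U + b, so mean of U = (mean of T − b)/a = (-181.5 − (-30))/(-5) = 30.3.
SD(T) = √702.25 = 26.5.
SD(T) = |a|·SD(U), so SD(U) = 26.5/|-5| = 5.3.

mean of U = 30.3, SD(U) = 5.3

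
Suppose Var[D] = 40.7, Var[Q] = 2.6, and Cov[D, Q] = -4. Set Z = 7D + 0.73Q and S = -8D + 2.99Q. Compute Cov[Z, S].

Cov[Z, S] = -2333.88498

By bilinearity, Cov[Z, S] = ac·Var[D] + bd·Var[Q] + (ad+bc)·Cov[D, Q], with a=7, b=0.73, c=-8, d=2.99.
ac·Var[D] = 7·(-8)·40.7 = -2279.2
bd·Var[Q] = 0.73·2.99·2.6 = 5.67502
(ad+bc)·Cov[D, Q] = (15.09)·(-4) = -60.36
Cov[Z, S] = -2279.2 + 5.67502 + (-60.36) = -2333.88498.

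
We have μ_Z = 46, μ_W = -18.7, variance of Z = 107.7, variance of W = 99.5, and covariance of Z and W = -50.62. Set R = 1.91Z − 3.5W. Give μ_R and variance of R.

μ_R = 1.91·μ_Z + (-3.5)·μ_W = 1.91·46 + (-3.5)·(-18.7) = 153.31.
variance of R = a²·variance of Z + b²·variance of W + 2ab·covariance of Z and W with a = 1.91, b = -3.5.
= 1.91²·107.7 + (-3.5)²·99.5 + 2·1.91·(-3.5)·(-50.62)
= 392.90037 + 1218.875 + 676.7894 = 2288.56477.

μ_R = 153.31, variance of R = 2288.56477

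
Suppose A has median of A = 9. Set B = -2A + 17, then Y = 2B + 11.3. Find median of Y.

median of Y = 9.3

median of B = (-2)·9 + 17 = -1.
median of Y = 2·(-1) + 11.3 = 9.3.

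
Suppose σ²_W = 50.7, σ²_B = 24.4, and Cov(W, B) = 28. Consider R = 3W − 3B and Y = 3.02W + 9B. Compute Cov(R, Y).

Cov(R, Y) = 302.862

By bilinearity, Cov(R, Y) = ac·σ²_W + bd·σ²_B + (ad+bc)·Cov(W, B), with a=3, b=-3, c=3.02, d=9.
ac·σ²_W = 3·3.02·50.7 = 459.342
bd·σ²_B = (-3)·9·24.4 = -658.8
(ad+bc)·Cov(W, B) = (17.94)·28 = 502.32
Cov(R, Y) = 459.342 + (-658.8) + 502.32 = 302.862.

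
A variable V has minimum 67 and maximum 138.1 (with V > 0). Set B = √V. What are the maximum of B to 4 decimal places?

max(B) = 11.7516

√V is increasing on this domain, so max(B) comes from max(V) = 138.1: max(B) = √(138.1) ≈ 11.7516.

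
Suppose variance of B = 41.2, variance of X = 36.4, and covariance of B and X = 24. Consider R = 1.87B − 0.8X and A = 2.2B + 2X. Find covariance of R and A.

covariance of R and A = 158.7768

By bilinearity, covariance of R and A = ac·variance of B + bd·variance of X + (ad+bc)·covariance of B and X, with a=1.87, b=-0.8, c=2.2, d=2.
ac·variance of B = 1.87·2.2·41.2 = 169.4968
bd·variance of X = (-0.8)·2·36.4 = -58.24
(ad+bc)·covariance of B and X = (1.98)·24 = 47.52
covariance of R and A = 169.4968 + (-58.24) + 47.52 = 158.7768.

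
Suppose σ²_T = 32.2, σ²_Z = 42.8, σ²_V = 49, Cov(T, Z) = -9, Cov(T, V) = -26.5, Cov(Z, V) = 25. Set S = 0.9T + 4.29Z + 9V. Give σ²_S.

σ²_S = 6214.47948

σ²_S = a²·σ²_T + b²·σ²_Z + c²·σ²_V + 2ab·Cov(T, Z) + 2ac·Cov(T, V) + 2bc·Cov(Z, V), with a = 0.9, b = 4.29, c = 9.
= 26.082 + 787.69548 + 3969 + (-69.498) + (-429.3) + 1930.5
= 6214.47948.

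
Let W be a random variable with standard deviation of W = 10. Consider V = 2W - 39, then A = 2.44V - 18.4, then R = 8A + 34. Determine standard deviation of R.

standard deviation of V = |2|·10 = 20.
standard deviation of A = |2.44|·20 = 48.8.
standard deviation of R = |8|·48.8 = 390.4.

standard deviation of R = 390.4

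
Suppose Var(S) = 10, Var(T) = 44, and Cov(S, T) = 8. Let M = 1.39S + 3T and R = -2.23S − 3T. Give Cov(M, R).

Cov(M, R) = -513.877

By bilinearity, Cov(M, R) = ac·Var(S) + bd·Var(T) + (ad+bc)·Cov(S, T), with a=1.39, b=3, c=-2.23, d=-3.
ac·Var(S) = 1.39·(-2.23)·10 = -30.997
bd·Var(T) = 3·(-3)·44 = -396
(ad+bc)·Cov(S, T) = (-10.86)·8 = -86.88
Cov(M, R) = -30.997 + (-396) + (-86.88) = -513.877.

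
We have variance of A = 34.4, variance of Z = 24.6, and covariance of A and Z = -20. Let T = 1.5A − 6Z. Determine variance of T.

variance of T = a²·variance of A + b²·variance of Z + 2ab·covariance of A and Z with a = 1.5, b = -6.
= 1.5²·34.4 + (-6)²·24.6 + 2·1.5·(-6)·(-20)
= 77.4 + 885.6 + 360 = 1323.

variance of T = 1323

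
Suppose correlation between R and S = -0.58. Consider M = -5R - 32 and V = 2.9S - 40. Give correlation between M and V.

correlation between M and V = 0.58

Linear rescalings preserve |correlation|; the slopes -5 and 2.9 have opposite signs, so the correlation flips sign: correlation between M and V = −correlation between R and S = 0.58.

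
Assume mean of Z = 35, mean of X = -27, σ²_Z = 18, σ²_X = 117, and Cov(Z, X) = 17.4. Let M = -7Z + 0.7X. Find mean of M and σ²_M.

mean of M = (-7)·mean of Z + 0.7·mean of X = (-7)·35 + 0.7·(-27) = -263.9.
σ²_M = a²·σ²_Z + b²·σ²_X + 2ab·Cov(Z, X) with a = -7, b = 0.7.
= (-7)²·18 + 0.7²·117 + 2·(-7)·0.7·17.4
= 882 + 57.33 + (-170.52) = 768.81.

mean of M = -263.9, σ²_M = 768.81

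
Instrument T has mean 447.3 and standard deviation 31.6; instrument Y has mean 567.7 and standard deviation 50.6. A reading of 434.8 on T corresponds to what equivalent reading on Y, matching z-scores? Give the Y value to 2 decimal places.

z = (434.8 − 447.3)/31.6 ≈ -0.3956.
Y = 567.7 + z·50.6 = 567.7 + (434.8 − 447.3)·50.6/31.6 ≈ 547.68.

Y = 547.68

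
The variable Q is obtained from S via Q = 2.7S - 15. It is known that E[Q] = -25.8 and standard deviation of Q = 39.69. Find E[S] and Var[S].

From Q = 2.7S - 15: E[Q] = a·E[S] + b, so E[S] = (E[Q] − b)/a = (-25.8 − (-15))/2.7 = -4.
Var[Q] = 39.69² = 1575.2961.
Var[Q] = a²·Var[S], so Var[S] = 1575.2961/2.7² = 216.09.

E[S] = -4, Var[S] = 216.09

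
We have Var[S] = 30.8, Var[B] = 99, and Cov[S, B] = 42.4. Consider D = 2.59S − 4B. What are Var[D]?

Var[D] = a²·Var[S] + b²·Var[B] + 2ab·Cov[S, B] with a = 2.59, b = -4.
= 2.59²·30.8 + (-4)²·99 + 2·2.59·(-4)·42.4
= 206.60948 + 1584 + (-878.528) = 912.08148.

Var[D] = 912.08148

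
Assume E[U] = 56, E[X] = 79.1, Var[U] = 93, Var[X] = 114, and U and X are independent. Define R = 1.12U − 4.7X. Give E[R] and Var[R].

E[R] = 1.12·E[U] + (-4.7)·E[X] = 1.12·56 + (-4.7)·79.1 = -309.05.
Var[R] = a²·Var[U] + b²·Var[X] + 2ab·Cov[U, X] with a = 1.12, b = -4.7.
Independence gives Cov[U, X] = 0.
= 1.12²·93 + (-4.7)²·114 + 2·1.12·(-4.7)·0
= 116.6592 + 2518.26 + 0 = 2634.9192.

E[R] = -309.05, Var[R] = 2634.9192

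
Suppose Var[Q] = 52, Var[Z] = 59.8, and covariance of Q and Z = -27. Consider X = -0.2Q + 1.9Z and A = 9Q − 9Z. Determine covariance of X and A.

By bilinearity, covariance of X and A = ac·Var[Q] + bd·Var[Z] + (ad+bc)·covariance of Q and Z, with a=-0.2, b=1.9, c=9, d=-9.
ac·Var[Q] = (-0.2)·9·52 = -93.6
bd·Var[Z] = 1.9·(-9)·59.8 = -1022.58
(ad+bc)·covariance of Q and Z = (18.9)·(-27) = -510.3
covariance of X and A = -93.6 + (-1022.58) + (-510.3) = -1626.48.

covariance of X and A = -1626.48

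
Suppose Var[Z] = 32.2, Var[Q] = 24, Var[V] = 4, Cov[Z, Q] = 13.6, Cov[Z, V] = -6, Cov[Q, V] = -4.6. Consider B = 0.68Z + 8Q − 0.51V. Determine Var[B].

Var[B] = a²·Var[Z] + b²·Var[Q] + c²·Var[V] + 2ab·Cov[Z, Q] + 2ac·Cov[Z, V] + 2bc·Cov[Q, V], with a = 0.68, b = 8, c = -0.51.
= 14.88928 + 1536 + 1.0404 + 147.968 + 4.1616 + 37.536
= 1741.59528.

Var[B] = 1741.59528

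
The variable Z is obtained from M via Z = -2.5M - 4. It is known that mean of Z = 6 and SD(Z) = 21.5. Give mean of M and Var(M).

mean of M = -4, Var(M) = 73.96

From Z = -2.5M - 4: mean of Z = a·mean of M + b, so mean of M = (mean of Z − b)/a = (6 − (-4))/(-2.5) = -4.
Var(Z) = 21.5² = 462.25.
Var(Z) = a²·Var(M), so Var(M) = 462.25/(-2.5)² = 73.96.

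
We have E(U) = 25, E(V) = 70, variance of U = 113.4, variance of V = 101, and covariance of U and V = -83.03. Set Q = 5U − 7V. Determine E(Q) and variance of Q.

E(Q) = 5·E(U) + (-7)·E(V) = 5·25 + (-7)·70 = -365.
variance of Q = a²·variance of U + b²·variance of V + 2ab·covariance of U and V with a = 5, b = -7.
= 5²·113.4 + (-7)²·101 + 2·5·(-7)·(-83.03)
= 2835 + 4949 + 5812.1 = 13596.1.

E(Q) = -365, variance of Q = 13596.1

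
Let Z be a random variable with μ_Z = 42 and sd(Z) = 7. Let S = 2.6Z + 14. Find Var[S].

S = 2.6Z + 14 is linear with a = 2.6, b = 14.
Var[Z] = 7² = 49.
Var[S] = a²·Var[Z] = 2.6²·49 = 331.24 (the additive constant 14 does not affect variance).

Var[S] = 331.24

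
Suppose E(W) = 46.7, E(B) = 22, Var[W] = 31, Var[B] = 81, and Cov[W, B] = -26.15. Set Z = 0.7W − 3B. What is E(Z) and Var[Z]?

E(Z) = -33.31, Var[Z] = 854.02

E(Z) = 0.7·E(W) + (-3)·E(B) = 0.7·46.7 + (-3)·22 = -33.31.
Var[Z] = a²·Var[W] + b²·Var[B] + 2ab·Cov[W, B] with a = 0.7, b = -3.
= 0.7²·31 + (-3)²·81 + 2·0.7·(-3)·(-26.15)
= 15.19 + 729 + 109.83 = 854.02.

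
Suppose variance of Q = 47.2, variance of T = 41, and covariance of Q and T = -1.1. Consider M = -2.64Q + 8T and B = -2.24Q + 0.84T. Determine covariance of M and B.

covariance of M and B = 576.79328

By bilinearity, covariance of M and B = ac·variance of Q + bd·variance of T + (ad+bc)·covariance of Q and T, with a=-2.64, b=8, c=-2.24, d=0.84.
ac·variance of Q = (-2.64)·(-2.24)·47.2 = 279.12192
bd·variance of T = 8·0.84·41 = 275.52
(ad+bc)·covariance of Q and T = (-20.1376)·(-1.1) = 22.15136
covariance of M and B = 279.12192 + 275.52 + 22.15136 = 576.79328.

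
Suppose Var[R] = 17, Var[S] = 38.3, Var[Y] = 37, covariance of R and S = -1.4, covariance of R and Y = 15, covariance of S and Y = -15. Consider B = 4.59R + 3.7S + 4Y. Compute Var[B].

Var[B] = a²·Var[R] + b²·Var[S] + c²·Var[Y] + 2ab·covariance of R and S + 2ac·covariance of R and Y + 2bc·covariance of S and Y, with a = 4.59, b = 3.7, c = 4.
= 358.1577 + 524.327 + 592 + (-47.5524) + 550.8 + (-444)
= 1533.7323.

Var[B] = 1533.7323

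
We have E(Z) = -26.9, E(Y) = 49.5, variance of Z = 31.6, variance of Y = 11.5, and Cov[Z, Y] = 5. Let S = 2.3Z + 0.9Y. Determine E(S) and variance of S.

E(S) = 2.3·E(Z) + 0.9·E(Y) = 2.3·(-26.9) + 0.9·49.5 = -17.32.
variance of S = a²·variance of Z + b²·variance of Y + 2ab·Cov[Z, Y] with a = 2.3, b = 0.9.
= 2.3²·31.6 + 0.9²·11.5 + 2·2.3·0.9·5
= 167.164 + 9.315 + 20.7 = 197.179.

E(S) = -17.32, variance of S = 197.179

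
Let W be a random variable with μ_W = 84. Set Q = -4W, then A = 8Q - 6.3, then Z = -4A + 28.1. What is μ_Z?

μ_Q = (-4)·84 = -336.
μ_A = 8·(-336) + (-6.3) = -2694.3.
μ_Z = (-4)·(-2694.3) + 28.1 = 10805.3.

μ_Z = 10805.3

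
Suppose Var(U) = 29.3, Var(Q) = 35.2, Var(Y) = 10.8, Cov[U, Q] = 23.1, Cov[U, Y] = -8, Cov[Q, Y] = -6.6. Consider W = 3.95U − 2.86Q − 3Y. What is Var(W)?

Var(W) = 396.69777

Var(W) = a²·Var(U) + b²·Var(Q) + c²·Var(Y) + 2ab·Cov[U, Q] + 2ac·Cov[U, Y] + 2bc·Cov[Q, Y], with a = 3.95, b = -2.86, c = -3.
= 457.15325 + 287.92192 + 97.2 + (-521.9214) + 189.6 + (-113.256)
= 396.69777.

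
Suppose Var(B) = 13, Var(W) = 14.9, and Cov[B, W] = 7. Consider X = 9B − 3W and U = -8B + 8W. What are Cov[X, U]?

Cov[X, U] = -621.6

By bilinearity, Cov[X, U] = ac·Var(B) + bd·Var(W) + (ad+bc)·Cov[B, W], with a=9, b=-3, c=-8, d=8.
ac·Var(B) = 9·(-8)·13 = -936
bd·Var(W) = (-3)·8·14.9 = -357.6
(ad+bc)·Cov[B, W] = (96)·7 = 672
Cov[X, U] = -936 + (-357.6) + 672 = -621.6.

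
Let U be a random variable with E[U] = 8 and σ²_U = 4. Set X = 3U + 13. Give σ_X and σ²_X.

σ_X = 6, σ²_X = 36

X = 3U + 13 is linear with a = 3, b = 13.
σ_U = √4 = 2.
σ_X = |a|·σ_U = |3|·2 = 6.
σ²_X = a²·σ²_U = 3²·4 = 36 (the additive constant 13 does not affect variance).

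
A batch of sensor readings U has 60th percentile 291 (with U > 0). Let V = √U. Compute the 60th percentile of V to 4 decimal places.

60th percentile of V = 17.0587

√U is increasing, so P_{60}(V) = g(P_{60}(U)) ≈ 17.0587.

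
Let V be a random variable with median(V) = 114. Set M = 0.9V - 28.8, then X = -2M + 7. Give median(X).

median(M) = 0.9·114 + (-28.8) = 73.8.
median(X) = (-2)·73.8 + 7 = -140.6.

median(X) = -140.6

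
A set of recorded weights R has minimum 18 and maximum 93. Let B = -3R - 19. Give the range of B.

Range(B) = 225

Range of R = 93 − 18 = 75.
Range(B) = |a|·Range(R) = |-3|·75 = 225.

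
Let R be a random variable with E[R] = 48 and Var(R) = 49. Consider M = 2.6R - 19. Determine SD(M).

M = 2.6R - 19 is linear with a = 2.6, b = -19.
SD(R) = √49 = 7.
SD(M) = |a|·SD(R) = |2.6|·7 = 18.2.

SD(M) = 18.2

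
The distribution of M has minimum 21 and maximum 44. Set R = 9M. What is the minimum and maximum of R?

min(R) = 189, max(R) = 396

a = 9 > 0, so min(R) = a·min(M)+b = 9·21 = 189 and max(R) = 9·44 = 396.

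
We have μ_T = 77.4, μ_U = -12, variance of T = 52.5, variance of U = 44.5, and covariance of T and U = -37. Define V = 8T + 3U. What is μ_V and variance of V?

μ_V = 583.2, variance of V = 1984.5

μ_V = 8·μ_T + 3·μ_U = 8·77.4 + 3·(-12) = 583.2.
variance of V = a²·variance of T + b²·variance of U + 2ab·covariance of T and U with a = 8, b = 3.
= 8²·52.5 + 3²·44.5 + 2·8·3·(-37)
= 3360 + 400.5 + (-1776) = 1984.5.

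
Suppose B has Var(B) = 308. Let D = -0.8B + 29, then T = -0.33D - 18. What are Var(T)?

Var(T) = 21.466368

Var(D) = (-0.8)²·308 = 197.12.
Var(T) = (-0.33)²·197.12 = 21.466368.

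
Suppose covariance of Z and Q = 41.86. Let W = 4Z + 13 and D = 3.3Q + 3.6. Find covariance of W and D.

covariance of W and D = a·c·covariance of Z and Q = 4·3.3·41.86 = 552.552. Additive constants drop out.

covariance of W and D = 552.552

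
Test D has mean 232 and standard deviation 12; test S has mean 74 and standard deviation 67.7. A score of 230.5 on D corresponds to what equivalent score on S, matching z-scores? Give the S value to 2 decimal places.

S = 65.54

z = (230.5 − 232)/12 = -0.125.
S = 74 + z·67.7 = 74 + (230.5 − 232)·67.7/12 ≈ 65.54.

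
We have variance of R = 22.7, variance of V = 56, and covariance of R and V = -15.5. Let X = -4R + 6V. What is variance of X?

variance of X = 3123.2

variance of X = a²·variance of R + b²·variance of V + 2ab·covariance of R and V with a = -4, b = 6.
= (-4)²·22.7 + 6²·56 + 2·(-4)·6·(-15.5)
= 363.2 + 2016 + 744 = 3123.2.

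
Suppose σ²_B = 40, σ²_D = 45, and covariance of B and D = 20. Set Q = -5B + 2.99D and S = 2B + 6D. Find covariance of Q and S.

covariance of Q and S = -73.1

By bilinearity, covariance of Q and S = ac·σ²_B + bd·σ²_D + (ad+bc)·covariance of B and D, with a=-5, b=2.99, c=2, d=6.
ac·σ²_B = (-5)·2·40 = -400
bd·σ²_D = 2.99·6·45 = 807.3
(ad+bc)·covariance of B and D = (-24.02)·20 = -480.4
covariance of Q and S = -400 + 807.3 + (-480.4) = -73.1.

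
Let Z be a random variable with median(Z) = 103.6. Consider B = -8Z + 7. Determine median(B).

median(B) = -821.8

A linear map preserves order up to sign, so median(B) = a·median(Z) + b = (-8)·103.6 + 7 = -821.8.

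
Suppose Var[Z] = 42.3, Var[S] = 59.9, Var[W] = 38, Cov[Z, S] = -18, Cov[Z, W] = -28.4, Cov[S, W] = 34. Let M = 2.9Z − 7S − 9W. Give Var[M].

Var[M] = a²·Var[Z] + b²·Var[S] + c²·Var[W] + 2ab·Cov[Z, S] + 2ac·Cov[Z, W] + 2bc·Cov[S, W], with a = 2.9, b = -7, c = -9.
= 355.743 + 2935.1 + 3078 + 730.8 + 1482.48 + 4284
= 12866.123.

Var[M] = 12866.123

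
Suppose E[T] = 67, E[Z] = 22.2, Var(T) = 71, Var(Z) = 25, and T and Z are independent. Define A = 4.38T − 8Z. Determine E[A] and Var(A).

E[A] = 4.38·E[T] + (-8)·E[Z] = 4.38·67 + (-8)·22.2 = 115.86.
Var(A) = a²·Var(T) + b²·Var(Z) + 2ab·Cov(T, Z) with a = 4.38, b = -8.
Independence gives Cov(T, Z) = 0.
= 4.38²·71 + (-8)²·25 + 2·4.38·(-8)·0
= 1362.0924 + 1600 + 0 = 2962.0924.

E[A] = 115.86, Var(A) = 2962.0924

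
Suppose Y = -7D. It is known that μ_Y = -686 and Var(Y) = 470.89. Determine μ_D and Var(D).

From Y = -7D: μ_Y = a·μ_D + b, so μ_D = (μ_Y − b)/a = (-686 − 0)/(-7) = 98.
Var(Y) = a²·Var(D), so Var(D) = 470.89/(-7)² = 9.61.

μ_D = 98, Var(D) = 9.61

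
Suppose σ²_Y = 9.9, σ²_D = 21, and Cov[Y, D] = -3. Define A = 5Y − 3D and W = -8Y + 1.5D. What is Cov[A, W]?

Cov[A, W] = -585

By bilinearity, Cov[A, W] = ac·σ²_Y + bd·σ²_D + (ad+bc)·Cov[Y, D], with a=5, b=-3, c=-8, d=1.5.
ac·σ²_Y = 5·(-8)·9.9 = -396
bd·σ²_D = (-3)·1.5·21 = -94.5
(ad+bc)·Cov[Y, D] = (31.5)·(-3) = -94.5
Cov[A, W] = -396 + (-94.5) + (-94.5) = -585.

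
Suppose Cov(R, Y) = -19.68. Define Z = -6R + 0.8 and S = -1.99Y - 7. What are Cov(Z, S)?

Cov(Z, S) = a·c·Cov(R, Y) = (-6)·(-1.99)·(-19.68) = -234.9792. Additive constants drop out.

Cov(Z, S) = -234.9792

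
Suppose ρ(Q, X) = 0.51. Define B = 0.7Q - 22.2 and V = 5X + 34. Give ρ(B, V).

ρ(B, V) = 0.51

Linear rescalings preserve correlation up to sign; here the slopes 0.7 and 5 have the same sign, so ρ(B, V) = ρ(Q, X) = 0.51.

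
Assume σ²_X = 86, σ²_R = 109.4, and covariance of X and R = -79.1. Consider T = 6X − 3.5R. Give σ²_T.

σ²_T = a²·σ²_X + b²·σ²_R + 2ab·covariance of X and R with a = 6, b = -3.5.
= 6²·86 + (-3.5)²·109.4 + 2·6·(-3.5)·(-79.1)
= 3096 + 1340.15 + 3322.2 = 7758.35.

σ²_T = 7758.35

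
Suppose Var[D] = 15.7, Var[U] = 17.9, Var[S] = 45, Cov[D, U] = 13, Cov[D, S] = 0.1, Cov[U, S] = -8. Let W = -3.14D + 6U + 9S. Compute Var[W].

Var[W] = 3084.70372

Var[W] = a²·Var[D] + b²·Var[U] + c²·Var[S] + 2ab·Cov[D, U] + 2ac·Cov[D, S] + 2bc·Cov[U, S], with a = -3.14, b = 6, c = 9.
= 154.79572 + 644.4 + 3645 + (-489.84) + (-5.652) + (-864)
= 3084.70372.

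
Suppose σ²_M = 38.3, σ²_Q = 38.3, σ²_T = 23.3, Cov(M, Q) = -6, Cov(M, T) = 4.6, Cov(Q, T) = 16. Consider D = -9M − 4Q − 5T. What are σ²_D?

σ²_D = 4919.6

σ²_D = a²·σ²_M + b²·σ²_Q + c²·σ²_T + 2ab·Cov(M, Q) + 2ac·Cov(M, T) + 2bc·Cov(Q, T), with a = -9, b = -4, c = -5.
= 3102.3 + 612.8 + 582.5 + (-432) + 414 + 640
= 4919.6.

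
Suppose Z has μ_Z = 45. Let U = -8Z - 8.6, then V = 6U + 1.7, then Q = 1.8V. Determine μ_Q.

μ_U = (-8)·45 + (-8.6) = -368.6.
μ_V = 6·(-368.6) + 1.7 = -2209.9.
μ_Q = 1.8·(-2209.9) = -3977.82.

μ_Q = -3977.82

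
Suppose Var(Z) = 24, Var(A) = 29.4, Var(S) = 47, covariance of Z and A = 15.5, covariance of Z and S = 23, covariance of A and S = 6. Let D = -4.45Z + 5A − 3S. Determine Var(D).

Var(D) = a²·Var(Z) + b²·Var(A) + c²·Var(S) + 2ab·covariance of Z and A + 2ac·covariance of Z and S + 2bc·covariance of A and S, with a = -4.45, b = 5, c = -3.
= 475.26 + 735 + 423 + (-689.75) + 614.1 + (-180)
= 1377.61.

Var(D) = 1377.61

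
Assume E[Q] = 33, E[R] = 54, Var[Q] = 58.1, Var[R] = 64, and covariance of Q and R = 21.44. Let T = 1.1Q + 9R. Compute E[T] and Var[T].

E[T] = 1.1·E[Q] + 9·E[R] = 1.1·33 + 9·54 = 522.3.
Var[T] = a²·Var[Q] + b²·Var[R] + 2ab·covariance of Q and R with a = 1.1, b = 9.
= 1.1²·58.1 + 9²·64 + 2·1.1·9·21.44
= 70.301 + 5184 + 424.512 = 5678.813.

E[T] = 522.3, Var[T] = 5678.813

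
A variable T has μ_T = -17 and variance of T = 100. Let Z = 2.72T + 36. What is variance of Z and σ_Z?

Z = 2.72T + 36 is linear with a = 2.72, b = 36.
variance of Z = a²·variance of T = 2.72²·100 = 739.84 (the additive constant 36 does not affect variance).
σ_T = √100 = 10.
σ_Z = |a|·σ_T = |2.72|·10 = 27.2.

variance of Z = 739.84, σ_Z = 27.2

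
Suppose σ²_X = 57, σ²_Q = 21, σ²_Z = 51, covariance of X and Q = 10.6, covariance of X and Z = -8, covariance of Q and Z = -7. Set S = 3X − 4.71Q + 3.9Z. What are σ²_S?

σ²_S = a²·σ²_X + b²·σ²_Q + c²·σ²_Z + 2ab·covariance of X and Q + 2ac·covariance of X and Z + 2bc·covariance of Q and Z, with a = 3, b = -4.71, c = 3.9.
= 513 + 465.8661 + 775.71 + (-299.556) + (-187.2) + 257.166
= 1524.9861.

σ²_S = 1524.9861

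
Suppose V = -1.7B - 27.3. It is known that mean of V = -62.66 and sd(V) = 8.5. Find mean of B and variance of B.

From V = -1.7B - 27.3: mean of V = a·mean of B + b, so mean of B = (mean of V − b)/a = (-62.66 − (-27.3))/(-1.7) = 20.8.
variance of V = 8.5² = 72.25.
variance of V = a²·variance of B, so variance of B = 72.25/(-1.7)² = 25.

mean of B = 20.8, variance of B = 25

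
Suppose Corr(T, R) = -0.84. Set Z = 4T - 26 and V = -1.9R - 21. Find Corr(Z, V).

Linear rescalings preserve |correlation|; the slopes 4 and -1.9 have opposite signs, so the correlation flips sign: Corr(Z, V) = −Corr(T, R) = 0.84.

Corr(Z, V) = 0.84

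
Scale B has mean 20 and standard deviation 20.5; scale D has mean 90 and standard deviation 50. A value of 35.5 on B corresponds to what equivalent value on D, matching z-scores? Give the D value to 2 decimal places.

z = (35.5 − 20)/20.5 ≈ 0.7561.
D = 90 + z·50 = 90 + (35.5 − 20)·50/20.5 ≈ 127.80.

D = 127.80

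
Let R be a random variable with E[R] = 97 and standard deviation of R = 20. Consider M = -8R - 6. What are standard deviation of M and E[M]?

M = -8R - 6 is linear with a = -8, b = -6.
standard deviation of M = |a|·standard deviation of R = |-8|·20 = 160.
E[M] = a·E[R] + b = (-8)·97 + (-6) = -782.

standard deviation of M = 160, E[M] = -782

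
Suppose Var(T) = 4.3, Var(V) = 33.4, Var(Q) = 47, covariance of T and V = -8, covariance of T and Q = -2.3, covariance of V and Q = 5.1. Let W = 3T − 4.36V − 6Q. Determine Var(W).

Var(W) = 2924.53264

Var(W) = a²·Var(T) + b²·Var(V) + c²·Var(Q) + 2ab·covariance of T and V + 2ac·covariance of T and Q + 2bc·covariance of V and Q, with a = 3, b = -4.36, c = -6.
= 38.7 + 634.92064 + 1692 + 209.28 + 82.8 + 266.832
= 2924.53264.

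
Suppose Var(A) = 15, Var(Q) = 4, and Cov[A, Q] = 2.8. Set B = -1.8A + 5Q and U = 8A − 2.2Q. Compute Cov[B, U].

Cov[B, U] = -136.912

By bilinearity, Cov[B, U] = ac·Var(A) + bd·Var(Q) + (ad+bc)·Cov[A, Q], with a=-1.8, b=5, c=8, d=-2.2.
ac·Var(A) = (-1.8)·8·15 = -216
bd·Var(Q) = 5·(-2.2)·4 = -44
(ad+bc)·Cov[A, Q] = (43.96)·2.8 = 123.088
Cov[B, U] = -216 + (-44) + 123.088 = -136.912.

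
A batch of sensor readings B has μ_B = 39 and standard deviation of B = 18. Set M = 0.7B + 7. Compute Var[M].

M = 0.7B + 7 is linear with a = 0.7, b = 7.
Var[B] = 18² = 324.
Var[M] = a²·Var[B] = 0.7²·324 = 158.76 (the additive constant 7 does not affect variance).

Var[M] = 158.76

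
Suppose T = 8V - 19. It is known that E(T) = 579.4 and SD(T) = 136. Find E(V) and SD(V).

From T = 8V - 19: E(T) = a·E(V) + b, so E(V) = (E(T) − b)/a = (579.4 − (-19))/8 = 74.8.
SD(T) = |a|·SD(V), so SD(V) = 136/|8| = 17.

E(V) = 74.8, SD(V) = 17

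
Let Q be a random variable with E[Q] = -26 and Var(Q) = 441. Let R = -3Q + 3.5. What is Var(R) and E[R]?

R = -3Q + 3.5 is linear with a = -3, b = 3.5.
Var(R) = a²·Var(Q) = (-3)²·441 = 3969 (the additive constant 3.5 does not affect variance).
E[R] = a·E[Q] + b = (-3)·(-26) + 3.5 = 81.5.

Var(R) = 3969, E[R] = 81.5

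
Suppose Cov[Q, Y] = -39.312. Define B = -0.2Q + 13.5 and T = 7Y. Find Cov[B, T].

Cov[B, T] = 55.0368

Cov[B, T] = a·c·Cov[Q, Y] = (-0.2)·7·(-39.312) = 55.0368. Additive constants drop out.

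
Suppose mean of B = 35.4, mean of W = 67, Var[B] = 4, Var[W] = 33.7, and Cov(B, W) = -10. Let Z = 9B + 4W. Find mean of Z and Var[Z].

mean of Z = 9·mean of B + 4·mean of W = 9·35.4 + 4·67 = 586.6.
Var[Z] = a²·Var[B] + b²·Var[W] + 2ab·Cov(B, W) with a = 9, b = 4.
= 9²·4 + 4²·33.7 + 2·9·4·(-10)
= 324 + 539.2 + (-720) = 143.2.

mean of Z = 586.6, Var[Z] = 143.2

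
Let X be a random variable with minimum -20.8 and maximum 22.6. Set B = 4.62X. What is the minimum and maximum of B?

min(B) = -96.096, max(B) = 104.412

a = 4.62 > 0, so min(B) = a·min(X)+b = 4.62·(-20.8) = -96.096 and max(B) = 4.62·22.6 = 104.412.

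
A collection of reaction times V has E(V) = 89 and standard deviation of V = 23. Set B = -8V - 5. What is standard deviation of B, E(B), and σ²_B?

standard deviation of B = 184, E(B) = -717, σ²_B = 33856

B = -8V - 5 is linear with a = -8, b = -5.
standard deviation of B = |a|·standard deviation of V = |-8|·23 = 184.
E(B) = a·E(V) + b = (-8)·89 + (-5) = -717.
σ²_V = 23² = 529.
σ²_B = a²·σ²_V = (-8)²·529 = 33856 (the additive constant -5 does not affect variance).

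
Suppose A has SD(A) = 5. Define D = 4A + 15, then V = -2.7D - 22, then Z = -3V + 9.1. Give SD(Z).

SD(Z) = 162

SD(D) = |4|·5 = 20.
SD(V) = |-2.7|·20 = 54.
SD(Z) = |-3|·54 = 162.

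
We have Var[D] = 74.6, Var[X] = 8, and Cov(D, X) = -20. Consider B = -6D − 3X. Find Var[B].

Var[B] = 2037.6

Var[B] = a²·Var[D] + b²·Var[X] + 2ab·Cov(D, X) with a = -6, b = -3.
= (-6)²·74.6 + (-3)²·8 + 2·(-6)·(-3)·(-20)
= 2685.6 + 72 + (-720) = 2037.6.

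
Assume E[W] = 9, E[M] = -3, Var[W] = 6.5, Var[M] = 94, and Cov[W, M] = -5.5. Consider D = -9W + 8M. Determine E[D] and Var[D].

E[D] = -105, Var[D] = 7334.5

E[D] = (-9)·E[W] + 8·E[M] = (-9)·9 + 8·(-3) = -105.
Var[D] = a²·Var[W] + b²·Var[M] + 2ab·Cov[W, M] with a = -9, b = 8.
= (-9)²·6.5 + 8²·94 + 2·(-9)·8·(-5.5)
= 526.5 + 6016 + 792 = 7334.5.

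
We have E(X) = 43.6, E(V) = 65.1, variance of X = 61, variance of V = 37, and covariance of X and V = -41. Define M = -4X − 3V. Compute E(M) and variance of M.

E(M) = -369.7, variance of M = 325

E(M) = (-4)·E(X) + (-3)·E(V) = (-4)·43.6 + (-3)·65.1 = -369.7.
variance of M = a²·variance of X + b²·variance of V + 2ab·covariance of X and V with a = -4, b = -3.
= (-4)²·61 + (-3)²·37 + 2·(-4)·(-3)·(-41)
= 976 + 333 + (-984) = 325.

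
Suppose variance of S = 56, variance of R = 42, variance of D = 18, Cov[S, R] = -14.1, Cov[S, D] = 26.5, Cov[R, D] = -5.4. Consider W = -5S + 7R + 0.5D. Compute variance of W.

variance of W = 4279.2

variance of W = a²·variance of S + b²·variance of R + c²·variance of D + 2ab·Cov[S, R] + 2ac·Cov[S, D] + 2bc·Cov[R, D], with a = -5, b = 7, c = 0.5.
= 1400 + 2058 + 4.5 + 987 + (-132.5) + (-37.8)
= 4279.2.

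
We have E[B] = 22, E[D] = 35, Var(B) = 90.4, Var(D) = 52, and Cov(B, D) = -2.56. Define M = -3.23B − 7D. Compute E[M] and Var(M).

E[M] = (-3.23)·E[B] + (-7)·E[D] = (-3.23)·22 + (-7)·35 = -316.06.
Var(M) = a²·Var(B) + b²·Var(D) + 2ab·Cov(B, D) with a = -3.23, b = -7.
= (-3.23)²·90.4 + (-7)²·52 + 2·(-3.23)·(-7)·(-2.56)
= 943.13416 + 2548 + (-115.7632) = 3375.37096.

E[M] = -316.06, Var(M) = 3375.37096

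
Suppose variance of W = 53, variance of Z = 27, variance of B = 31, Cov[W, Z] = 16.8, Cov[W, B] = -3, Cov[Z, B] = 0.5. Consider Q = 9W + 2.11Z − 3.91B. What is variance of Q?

variance of Q = a²·variance of W + b²·variance of Z + c²·variance of B + 2ab·Cov[W, Z] + 2ac·Cov[W, B] + 2bc·Cov[Z, B], with a = 9, b = 2.11, c = -3.91.
= 4293 + 120.2067 + 473.9311 + 638.064 + 211.14 + (-8.2501)
= 5728.0917.

variance of Q = 5728.0917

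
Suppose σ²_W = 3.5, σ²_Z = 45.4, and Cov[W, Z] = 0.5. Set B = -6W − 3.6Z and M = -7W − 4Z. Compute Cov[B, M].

By bilinearity, Cov[B, M] = ac·σ²_W + bd·σ²_Z + (ad+bc)·Cov[W, Z], with a=-6, b=-3.6, c=-7, d=-4.
ac·σ²_W = (-6)·(-7)·3.5 = 147
bd·σ²_Z = (-3.6)·(-4)·45.4 = 653.76
(ad+bc)·Cov[W, Z] = (49.2)·0.5 = 24.6
Cov[B, M] = 147 + 653.76 + 24.6 = 825.36.

Cov[B, M] = 825.36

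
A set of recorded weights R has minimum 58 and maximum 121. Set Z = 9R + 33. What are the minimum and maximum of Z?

a = 9 > 0, so min(Z) = a·min(R)+b = 9·58 + 33 = 555 and max(Z) = 9·121 + 33 = 1122.

min(Z) = 555, max(Z) = 1122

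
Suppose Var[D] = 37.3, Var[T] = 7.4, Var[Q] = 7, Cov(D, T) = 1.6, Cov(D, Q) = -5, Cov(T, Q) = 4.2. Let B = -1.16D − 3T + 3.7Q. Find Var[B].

Var[B] = 173.43688

Var[B] = a²·Var[D] + b²·Var[T] + c²·Var[Q] + 2ab·Cov(D, T) + 2ac·Cov(D, Q) + 2bc·Cov(T, Q), with a = -1.16, b = -3, c = 3.7.
= 50.19088 + 66.6 + 95.83 + 11.136 + 42.92 + (-93.24)
= 173.43688.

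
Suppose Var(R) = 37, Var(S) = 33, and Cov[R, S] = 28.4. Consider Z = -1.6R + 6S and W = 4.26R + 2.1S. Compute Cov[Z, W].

By bilinearity, Cov[Z, W] = ac·Var(R) + bd·Var(S) + (ad+bc)·Cov[R, S], with a=-1.6, b=6, c=4.26, d=2.1.
ac·Var(R) = (-1.6)·4.26·37 = -252.192
bd·Var(S) = 6·2.1·33 = 415.8
(ad+bc)·Cov[R, S] = (22.2)·28.4 = 630.48
Cov[Z, W] = -252.192 + 415.8 + 630.48 = 794.088.

Cov[Z, W] = 794.088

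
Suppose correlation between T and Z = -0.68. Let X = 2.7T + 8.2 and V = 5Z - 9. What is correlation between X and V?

Linear rescalings preserve correlation up to sign; here the slopes 2.7 and 5 have the same sign, so correlation between X and V = correlation between T and Z = -0.68.

correlation between X and V = -0.68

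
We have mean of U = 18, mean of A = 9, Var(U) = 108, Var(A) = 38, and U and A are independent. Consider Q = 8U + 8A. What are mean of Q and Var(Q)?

mean of Q = 8·mean of U + 8·mean of A = 8·18 + 8·9 = 216.
Var(Q) = a²·Var(U) + b²·Var(A) + 2ab·Cov[U, A] with a = 8, b = 8.
Independence gives Cov[U, A] = 0.
= 8²·108 + 8²·38 + 2·8·8·0
= 6912 + 2432 + 0 = 9344.

mean of Q = 216, Var(Q) = 9344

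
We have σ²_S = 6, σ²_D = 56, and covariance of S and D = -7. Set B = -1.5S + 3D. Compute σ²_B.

σ²_B = a²·σ²_S + b²·σ²_D + 2ab·covariance of S and D with a = -1.5, b = 3.
= (-1.5)²·6 + 3²·56 + 2·(-1.5)·3·(-7)
= 13.5 + 504 + 63 = 580.5.

σ²_B = 580.5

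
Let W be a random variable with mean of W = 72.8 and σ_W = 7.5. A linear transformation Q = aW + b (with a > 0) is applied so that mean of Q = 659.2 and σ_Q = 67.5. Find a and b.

a = 9, b = 4

σ_Q = a·σ_W (a > 0), so a = 67.5/7.5 = 9.
mean of Q = a·mean of W + b, so b = 659.2 − 9·72.8 = 4.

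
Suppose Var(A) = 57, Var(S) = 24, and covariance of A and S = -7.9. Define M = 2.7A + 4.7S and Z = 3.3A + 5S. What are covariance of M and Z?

By bilinearity, covariance of M and Z = ac·Var(A) + bd·Var(S) + (ad+bc)·covariance of A and S, with a=2.7, b=4.7, c=3.3, d=5.
ac·Var(A) = 2.7·3.3·57 = 507.87
bd·Var(S) = 4.7·5·24 = 564
(ad+bc)·covariance of A and S = (29.01)·(-7.9) = -229.179
covariance of M and Z = 507.87 + 564 + (-229.179) = 842.691.

covariance of M and Z = 842.691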